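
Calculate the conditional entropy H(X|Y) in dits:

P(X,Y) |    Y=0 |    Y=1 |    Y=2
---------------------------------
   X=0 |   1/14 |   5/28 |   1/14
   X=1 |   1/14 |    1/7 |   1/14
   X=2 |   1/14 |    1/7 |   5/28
0.4615 dits

Using the chain rule: H(X|Y) = H(X,Y) - H(Y)

First, compute H(X,Y) = 0.9180 dits

Marginal P(Y) = (3/14, 13/28, 9/28)
H(Y) = 0.4565 dits

H(X|Y) = H(X,Y) - H(Y) = 0.9180 - 0.4565 = 0.4615 dits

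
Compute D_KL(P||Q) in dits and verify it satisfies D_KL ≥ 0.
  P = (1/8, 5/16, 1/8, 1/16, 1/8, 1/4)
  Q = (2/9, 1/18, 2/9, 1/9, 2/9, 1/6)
0.1691 dits

KL divergence satisfies the Gibbs inequality: D_KL(P||Q) ≥ 0 for all distributions P, Q.

D_KL(P||Q) = Σ p(x) log(p(x)/q(x))
Term by term:
  x=0: 1/8 × log_10[(1/8)/(2/9)] = -0.0312
  x=1: 5/16 × log_10[(5/16)/(1/18)] = 0.2344
  x=2: 1/8 × log_10[(1/8)/(2/9)] = -0.0312
  x=3: 1/16 × log_10[(1/16)/(1/9)] = -0.0156
  x=4: 1/8 × log_10[(1/8)/(2/9)] = -0.0312
  x=5: 1/4 × log_10[(1/4)/(1/6)] = 0.0440
D_KL(P||Q) = 0.1691 dits

D_KL(P||Q) = 0.1691 ≥ 0 ✓

This non-negativity is a fundamental property: relative entropy cannot be negative because it measures how different Q is from P.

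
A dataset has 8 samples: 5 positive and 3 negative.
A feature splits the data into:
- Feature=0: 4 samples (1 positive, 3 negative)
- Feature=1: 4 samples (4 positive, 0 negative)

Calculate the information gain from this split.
0.5488 bits

Information Gain = H(Y) - H(Y|Feature)

Before split:
P(positive) = 5/8 = 0.6250
H(Y) = 0.9544 bits

After split:
Feature=0: H = 0.8113 bits (weight = 4/8)
Feature=1: H = 0.0000 bits (weight = 4/8)
H(Y|Feature) = (4/8)×0.8113 + (4/8)×0.0000 = 0.4056 bits

Information Gain = 0.9544 - 0.4056 = 0.5488 bits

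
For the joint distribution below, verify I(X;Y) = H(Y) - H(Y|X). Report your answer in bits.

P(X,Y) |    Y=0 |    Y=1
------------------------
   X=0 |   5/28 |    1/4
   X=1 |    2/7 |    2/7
I(X;Y) = 0.0049 bits

Mutual information has multiple equivalent forms:
- I(X;Y) = H(X) - H(X|Y)
- I(X;Y) = H(Y) - H(Y|X)
- I(X;Y) = H(X) + H(Y) - H(X,Y)

Computing all quantities:
H(X) = 0.9852, H(Y) = 0.9963, H(X,Y) = 1.9766
H(X|Y) = 0.9803, H(Y|X) = 0.9914

Verification:
H(X) - H(X|Y) = 0.9852 - 0.9803 = 0.0049
H(Y) - H(Y|X) = 0.9963 - 0.9914 = 0.0049
H(X) + H(Y) - H(X,Y) = 0.9852 + 0.9963 - 1.9766 = 0.0049

All forms give I(X;Y) = 0.0049 bits. ✓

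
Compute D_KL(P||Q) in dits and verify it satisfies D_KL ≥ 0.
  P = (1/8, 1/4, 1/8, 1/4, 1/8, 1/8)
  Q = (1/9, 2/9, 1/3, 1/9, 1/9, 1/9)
0.0668 dits

KL divergence satisfies the Gibbs inequality: D_KL(P||Q) ≥ 0 for all distributions P, Q.

D_KL(P||Q) = Σ p(x) log(p(x)/q(x))
Term by term:
  x=0: 1/8 × log_10[(1/8)/(1/9)] = 0.0064
  x=1: 1/4 × log_10[(1/4)/(2/9)] = 0.0128
  x=2: 1/8 × log_10[(1/8)/(1/3)] = -0.0532
  x=3: 1/4 × log_10[(1/4)/(1/9)] = 0.0880
  x=4: 1/8 × log_10[(1/8)/(1/9)] = 0.0064
  x=5: 1/8 × log_10[(1/8)/(1/9)] = 0.0064
D_KL(P||Q) = 0.0668 dits

D_KL(P||Q) = 0.0668 ≥ 0 ✓

This non-negativity is a fundamental property: relative entropy cannot be negative because it measures how different Q is from P.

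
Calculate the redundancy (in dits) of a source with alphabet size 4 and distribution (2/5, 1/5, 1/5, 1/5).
0.0235 dits

Redundancy measures how far a source is from maximum entropy:
R = H_max - H(X)

Maximum entropy for 4 symbols: H_max = log_10(4) = 0.6021 dits
Actual entropy: H(X) = 0.5786 dits
Redundancy: R = 0.6021 - 0.5786 = 0.0235 dits

This redundancy represents potential for compression: the source could be compressed by 0.0235 dits per symbol.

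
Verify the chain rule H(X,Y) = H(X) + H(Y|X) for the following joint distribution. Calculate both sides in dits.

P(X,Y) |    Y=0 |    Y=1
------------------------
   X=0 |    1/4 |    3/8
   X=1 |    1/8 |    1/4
H(X,Y) = 0.5737, H(X) = 0.2873, H(Y|X) = 0.2863 (all in dits)

Chain rule: H(X,Y) = H(X) + H(Y|X)

Left side — joint entropy directly:
H(X,Y) = -Σ p(x,y) log p(x,y) = 0.5737 dits

Right side — compute H(Y|X) from the conditional distributions:
P(X) = (5/8, 3/8), so H(X) = 0.2873 dits
H(Y|X) = Σ_x P(X=x) · H(Y|X=x):
  P(Y|X=0) = (2/5, 3/5), H(Y|X=0) = 0.2923, weight P(X=0) = 5/8
  P(Y|X=1) = (1/3, 2/3), H(Y|X=1) = 0.2764, weight P(X=1) = 3/8
H(Y|X) = 0.2863 dits

H(X) + H(Y|X) = 0.2873 + 0.2863 = 0.5737 dits

Both sides equal 0.5737 dits. ✓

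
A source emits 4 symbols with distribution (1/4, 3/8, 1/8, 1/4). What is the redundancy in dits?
0.0284 dits

Redundancy measures how far a source is from maximum entropy:
R = H_max - H(X)

Maximum entropy for 4 symbols: H_max = log_10(4) = 0.6021 dits
Actual entropy: H(X) = 0.5737 dits
Redundancy: R = 0.6021 - 0.5737 = 0.0284 dits

This redundancy represents potential for compression: the source could be compressed by 0.0284 dits per symbol.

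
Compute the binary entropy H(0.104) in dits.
0.1450 dits

The binary entropy function is:
H(p) = -p log(p) - (1-p) log(1-p)

H(0.104) = -0.104 × log_10(0.104) - 0.896 × log_10(0.896)
H(0.104) = 0.1450 dits

Note: Binary entropy is maximized at p=0.5 (H=1 bit) and minimized at p=0 or p=1 (H=0).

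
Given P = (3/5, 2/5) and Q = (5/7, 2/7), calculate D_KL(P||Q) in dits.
0.0130 dits

KL divergence: D_KL(P||Q) = Σ p(x) log(p(x)/q(x))

Computing term by term:
  x=0: 3/5 × log_10[(3/5)/(5/7)] = 3/5 × -0.0757 = -0.0454
  x=1: 2/5 × log_10[(2/5)/(2/7)] = 2/5 × 0.1461 = 0.0585

D_KL(P||Q) = 0.0130 dits

Note: KL divergence is always non-negative and equals 0 iff P = Q.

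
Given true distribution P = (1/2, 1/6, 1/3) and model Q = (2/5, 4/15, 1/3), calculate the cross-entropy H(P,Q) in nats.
1.0446 nats

Cross-entropy: H(P,Q) = -Σ p(x) log q(x)

Alternatively: H(P,Q) = H(P) + D_KL(P||Q)
H(P) = 1.0114 nats
D_KL(P||Q) = 0.0332 nats

H(P,Q) = 1.0114 + 0.0332 = 1.0446 nats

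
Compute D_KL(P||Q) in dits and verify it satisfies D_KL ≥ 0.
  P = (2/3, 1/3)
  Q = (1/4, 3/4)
0.1666 dits

KL divergence satisfies the Gibbs inequality: D_KL(P||Q) ≥ 0 for all distributions P, Q.

D_KL(P||Q) = Σ p(x) log(p(x)/q(x))
Term by term:
  x=0: 2/3 × log_10[(2/3)/(1/4)] = 0.2840
  x=1: 1/3 × log_10[(1/3)/(3/4)] = -0.1174
D_KL(P||Q) = 0.1666 dits

D_KL(P||Q) = 0.1666 ≥ 0 ✓

This non-negativity is a fundamental property: relative entropy cannot be negative because it measures how different Q is from P.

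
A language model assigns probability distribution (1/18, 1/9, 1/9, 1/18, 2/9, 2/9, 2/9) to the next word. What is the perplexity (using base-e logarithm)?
6.1236

Perplexity is e^H (or exp(H) for natural log).

First, H = -Σ p log p = 1.8121 nats
Perplexity = e^1.8121 = 6.1236

Interpretation: The model's uncertainty is equivalent to choosing uniformly among 6.1 options.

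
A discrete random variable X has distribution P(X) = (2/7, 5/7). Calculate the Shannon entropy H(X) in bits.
0.8631 bits

Shannon entropy is H(X) = -Σ p(x) log p(x).

For P = (2/7, 5/7):
H = -2/7 × log_2(2/7) -5/7 × log_2(5/7)
H = 0.8631 bits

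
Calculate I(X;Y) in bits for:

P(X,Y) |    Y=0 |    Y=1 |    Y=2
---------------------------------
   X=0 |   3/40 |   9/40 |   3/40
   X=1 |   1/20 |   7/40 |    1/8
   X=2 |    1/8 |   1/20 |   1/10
0.1132 bits

Mutual information: I(X;Y) = H(X) + H(Y) - H(X,Y)

Marginals:
P(X) = (3/8, 7/20, 11/40), H(X) = 1.5729 bits
P(Y) = (1/4, 9/20, 3/10), H(Y) = 1.5395 bits

Joint entropy: H(X,Y) = 2.9992 bits

I(X;Y) = 1.5729 + 1.5395 - 2.9992 = 0.1132 bits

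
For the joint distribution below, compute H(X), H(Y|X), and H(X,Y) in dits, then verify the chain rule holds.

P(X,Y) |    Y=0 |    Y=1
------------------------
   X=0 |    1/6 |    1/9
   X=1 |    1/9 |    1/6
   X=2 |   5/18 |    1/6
H(X,Y) = 0.7557, H(X) = 0.4656, H(Y|X) = 0.2901 (all in dits)

Chain rule: H(X,Y) = H(X) + H(Y|X)

Left side — joint entropy directly:
H(X,Y) = -Σ p(x,y) log p(x,y) = 0.7557 dits

Right side — compute H(Y|X) from the conditional distributions:
P(X) = (5/18, 5/18, 4/9), so H(X) = 0.4656 dits
H(Y|X) = Σ_x P(X=x) · H(Y|X=x):
  P(Y|X=0) = (3/5, 2/5), H(Y|X=0) = 0.2923, weight P(X=0) = 5/18
  P(Y|X=1) = (2/5, 3/5), H(Y|X=1) = 0.2923, weight P(X=1) = 5/18
  P(Y|X=2) = (5/8, 3/8), H(Y|X=2) = 0.2873, weight P(X=2) = 4/9
H(Y|X) = 0.2901 dits

H(X) + H(Y|X) = 0.4656 + 0.2901 = 0.7557 dits

Both sides equal 0.7557 dits. ✓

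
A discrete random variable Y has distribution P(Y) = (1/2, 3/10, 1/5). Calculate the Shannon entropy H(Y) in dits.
0.4472 dits

Shannon entropy is H(X) = -Σ p(x) log p(x).

For P = (1/2, 3/10, 1/5):
H = -1/2 × log_10(1/2) -3/10 × log_10(3/10) -1/5 × log_10(1/5)
H = 0.4472 dits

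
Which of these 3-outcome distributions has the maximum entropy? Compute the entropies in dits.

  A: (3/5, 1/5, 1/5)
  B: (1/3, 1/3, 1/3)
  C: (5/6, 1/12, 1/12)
B

For a discrete distribution over n outcomes, entropy is maximized by the uniform distribution.

Computing entropies:
H(A) = 0.4127 dits
H(B) = 0.4771 dits
H(C) = 0.2458 dits

The uniform distribution (where all probabilities equal 1/3) achieves the maximum entropy of log_10(3) = 0.4771 dits.

Distribution B has the highest entropy.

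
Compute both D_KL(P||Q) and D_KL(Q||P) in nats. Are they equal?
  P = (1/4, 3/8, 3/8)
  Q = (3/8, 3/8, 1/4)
D_KL(P||Q) = 0.0507, D_KL(Q||P) = 0.0507

KL divergence is not symmetric: D_KL(P||Q) ≠ D_KL(Q||P) in general.

D_KL(P||Q) = 0.0507 nats
D_KL(Q||P) = 0.0507 nats

In this case they happen to be equal (to 4 decimal places).

This asymmetry is why KL divergence is not a true distance metric.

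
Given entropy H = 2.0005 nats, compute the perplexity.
7.3928

Perplexity is e^H (or exp(H) for natural log).

H = 2.0005 nats
Perplexity = e^2.0005 = 7.3928

Interpretation: The model's uncertainty is equivalent to choosing uniformly among 7.4 options.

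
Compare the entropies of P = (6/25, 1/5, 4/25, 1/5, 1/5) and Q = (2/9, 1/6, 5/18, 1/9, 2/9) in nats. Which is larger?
P

Computing entropies in nats:
H(P) = 1.6014
H(Q) = 1.5671

Distribution P has higher entropy.

Intuition: The distribution closer to uniform (more spread out) has higher entropy.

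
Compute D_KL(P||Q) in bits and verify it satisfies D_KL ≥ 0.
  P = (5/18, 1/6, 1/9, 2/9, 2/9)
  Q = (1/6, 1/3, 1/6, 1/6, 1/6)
0.1575 bits

KL divergence satisfies the Gibbs inequality: D_KL(P||Q) ≥ 0 for all distributions P, Q.

D_KL(P||Q) = Σ p(x) log(p(x)/q(x))
Term by term:
  x=0: 5/18 × log_2[(5/18)/(1/6)] = 0.2047
  x=1: 1/6 × log_2[(1/6)/(1/3)] = -0.1667
  x=2: 1/9 × log_2[(1/9)/(1/6)] = -0.0650
  x=3: 2/9 × log_2[(2/9)/(1/6)] = 0.0922
  x=4: 2/9 × log_2[(2/9)/(1/6)] = 0.0922
D_KL(P||Q) = 0.1575 bits

D_KL(P||Q) = 0.1575 ≥ 0 ✓

This non-negativity is a fundamental property: relative entropy cannot be negative because it measures how different Q is from P.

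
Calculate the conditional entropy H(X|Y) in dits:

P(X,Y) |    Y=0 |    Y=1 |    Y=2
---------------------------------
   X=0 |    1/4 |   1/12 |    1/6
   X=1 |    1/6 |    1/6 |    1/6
0.2912 dits

Using the chain rule: H(X|Y) = H(X,Y) - H(Y)

First, compute H(X,Y) = 0.7592 dits

Marginal P(Y) = (5/12, 1/4, 1/3)
H(Y) = 0.4680 dits

H(X|Y) = H(X,Y) - H(Y) = 0.7592 - 0.4680 = 0.2912 dits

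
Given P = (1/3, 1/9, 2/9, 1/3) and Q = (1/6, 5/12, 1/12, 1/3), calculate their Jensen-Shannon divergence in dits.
0.0337 dits

Jensen-Shannon divergence is:
JSD(P||Q) = 0.5 × D_KL(P||M) + 0.5 × D_KL(Q||M)
where M = 0.5 × (P + Q) is the mixture distribution.

M = 0.5 × (1/3, 1/9, 2/9, 1/3) + 0.5 × (1/6, 5/12, 1/12, 1/3) = (1/4, 0.263889, 0.152778, 1/3)

D_KL(P||M) = 0.0361 dits
D_KL(Q||M) = 0.0314 dits

JSD(P||Q) = 0.5 × 0.0361 + 0.5 × 0.0314 = 0.0337 dits

Unlike KL divergence, JSD is symmetric and bounded: 0 ≤ JSD ≤ log(2).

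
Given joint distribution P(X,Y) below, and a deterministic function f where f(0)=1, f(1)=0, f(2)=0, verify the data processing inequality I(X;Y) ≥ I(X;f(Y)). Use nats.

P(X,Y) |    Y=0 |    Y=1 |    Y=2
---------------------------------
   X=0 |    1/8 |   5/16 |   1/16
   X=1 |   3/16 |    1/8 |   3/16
I(X;Y) = 0.0805, I(X;f(Y)) = 0.0091, inequality holds: 0.0805 ≥ 0.0091

Data Processing Inequality: For any Markov chain X → Y → Z, we have I(X;Y) ≥ I(X;Z).

Here Z = f(Y) is a deterministic function of Y, forming X → Y → Z.

Original I(X;Y) = 0.0805 nats

After applying f:
P(X,Z) where Z=f(Y):
- P(X,Z=0) = P(X,Y=1) + P(X,Y=2)
- P(X,Z=1) = P(X,Y=0)

I(X;Z) = I(X;f(Y)) = 0.0091 nats

Verification: 0.0805 ≥ 0.0091 ✓

Information cannot be created by processing; the function f can only lose information about X.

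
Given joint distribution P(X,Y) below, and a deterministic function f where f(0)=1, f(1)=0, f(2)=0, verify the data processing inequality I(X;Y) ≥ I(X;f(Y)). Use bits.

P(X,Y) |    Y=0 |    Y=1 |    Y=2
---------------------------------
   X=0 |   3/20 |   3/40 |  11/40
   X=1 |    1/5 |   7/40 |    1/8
I(X;Y) = 0.0764, I(X;f(Y)) = 0.0079, inequality holds: 0.0764 ≥ 0.0079

Data Processing Inequality: For any Markov chain X → Y → Z, we have I(X;Y) ≥ I(X;Z).

Here Z = f(Y) is a deterministic function of Y, forming X → Y → Z.

Original I(X;Y) = 0.0764 bits

After applying f:
P(X,Z) where Z=f(Y):
- P(X,Z=0) = P(X,Y=1) + P(X,Y=2)
- P(X,Z=1) = P(X,Y=0)

I(X;Z) = I(X;f(Y)) = 0.0079 bits

Verification: 0.0764 ≥ 0.0079 ✓

Information cannot be created by processing; the function f can only lose information about X.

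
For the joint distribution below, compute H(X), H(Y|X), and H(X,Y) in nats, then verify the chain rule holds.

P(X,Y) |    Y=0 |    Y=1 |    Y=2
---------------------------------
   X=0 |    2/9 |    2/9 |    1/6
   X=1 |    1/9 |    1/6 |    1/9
H(X,Y) = 1.7540, H(X) = 0.6682, H(Y|X) = 1.0858 (all in nats)

Chain rule: H(X,Y) = H(X) + H(Y|X)

Left side — joint entropy directly:
H(X,Y) = -Σ p(x,y) log p(x,y) = 1.7540 nats

Right side — compute H(Y|X) from the conditional distributions:
P(X) = (11/18, 7/18), so H(X) = 0.6682 nats
H(Y|X) = Σ_x P(X=x) · H(Y|X=x):
  P(Y|X=0) = (4/11, 4/11, 3/11), H(Y|X=0) = 1.0901, weight P(X=0) = 11/18
  P(Y|X=1) = (2/7, 3/7, 2/7), H(Y|X=1) = 1.0790, weight P(X=1) = 7/18
H(Y|X) = 1.0858 nats

H(X) + H(Y|X) = 0.6682 + 1.0858 = 1.7540 nats

Both sides equal 1.7540 nats. ✓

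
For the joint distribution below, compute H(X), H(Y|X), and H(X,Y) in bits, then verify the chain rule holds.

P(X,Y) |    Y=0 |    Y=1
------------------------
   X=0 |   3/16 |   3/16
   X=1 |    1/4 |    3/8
H(X,Y) = 1.9363, H(X) = 0.9544, H(Y|X) = 0.9818 (all in bits)

Chain rule: H(X,Y) = H(X) + H(Y|X)

Left side — joint entropy directly:
H(X,Y) = -Σ p(x,y) log p(x,y) = 1.9363 bits

Right side — compute H(Y|X) from the conditional distributions:
P(X) = (3/8, 5/8), so H(X) = 0.9544 bits
H(Y|X) = Σ_x P(X=x) · H(Y|X=x):
  P(Y|X=0) = (1/2, 1/2), H(Y|X=0) = 1.0000, weight P(X=0) = 3/8
  P(Y|X=1) = (2/5, 3/5), H(Y|X=1) = 0.9710, weight P(X=1) = 5/8
H(Y|X) = 0.9818 bits

H(X) + H(Y|X) = 0.9544 + 0.9818 = 1.9363 bits

Both sides equal 1.9363 bits. ✓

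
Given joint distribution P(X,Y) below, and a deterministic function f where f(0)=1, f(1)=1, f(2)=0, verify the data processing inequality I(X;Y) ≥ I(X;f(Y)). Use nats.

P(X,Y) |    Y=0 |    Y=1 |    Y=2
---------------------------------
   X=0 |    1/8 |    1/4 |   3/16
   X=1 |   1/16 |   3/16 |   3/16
I(X;Y) = 0.0073, I(X;f(Y)) = 0.0048, inequality holds: 0.0073 ≥ 0.0048

Data Processing Inequality: For any Markov chain X → Y → Z, we have I(X;Y) ≥ I(X;Z).

Here Z = f(Y) is a deterministic function of Y, forming X → Y → Z.

Original I(X;Y) = 0.0073 nats

After applying f:
P(X,Z) where Z=f(Y):
- P(X,Z=0) = P(X,Y=2)
- P(X,Z=1) = P(X,Y=0) + P(X,Y=1)

I(X;Z) = I(X;f(Y)) = 0.0048 nats

Verification: 0.0073 ≥ 0.0048 ✓

Information cannot be created by processing; the function f can only lose information about X.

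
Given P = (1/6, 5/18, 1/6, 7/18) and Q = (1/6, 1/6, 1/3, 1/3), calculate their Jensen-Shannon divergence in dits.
0.0097 dits

Jensen-Shannon divergence is:
JSD(P||Q) = 0.5 × D_KL(P||M) + 0.5 × D_KL(Q||M)
where M = 0.5 × (P + Q) is the mixture distribution.

M = 0.5 × (1/6, 5/18, 1/6, 7/18) + 0.5 × (1/6, 1/6, 1/3, 1/3) = (1/6, 2/9, 1/4, 13/36)

D_KL(P||M) = 0.0101 dits
D_KL(Q||M) = 0.0092 dits

JSD(P||Q) = 0.5 × 0.0101 + 0.5 × 0.0092 = 0.0097 dits

Unlike KL divergence, JSD is symmetric and bounded: 0 ≤ JSD ≤ log(2).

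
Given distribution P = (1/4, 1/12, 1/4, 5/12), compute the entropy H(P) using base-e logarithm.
1.2650 nats

Shannon entropy is H(X) = -Σ p(x) log p(x).

For P = (1/4, 1/12, 1/4, 5/12):
H = -1/4 × log_e(1/4) -1/12 × log_e(1/12) -1/4 × log_e(1/4) -5/12 × log_e(5/12)
H = 1.2650 nats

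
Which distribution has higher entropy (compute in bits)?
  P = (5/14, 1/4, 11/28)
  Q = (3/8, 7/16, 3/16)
P

Computing entropies in bits:
H(P) = 1.5601
H(Q) = 1.5052

Distribution P has higher entropy.

Intuition: The distribution closer to uniform (more spread out) has higher entropy.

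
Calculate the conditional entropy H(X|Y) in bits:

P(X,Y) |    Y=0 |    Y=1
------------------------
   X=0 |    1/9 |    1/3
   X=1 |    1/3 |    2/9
0.9000 bits

Using the chain rule: H(X|Y) = H(X,Y) - H(Y)

First, compute H(X,Y) = 1.8911 bits

Marginal P(Y) = (4/9, 5/9)
H(Y) = 0.9911 bits

H(X|Y) = H(X,Y) - H(Y) = 1.8911 - 0.9911 = 0.9000 bits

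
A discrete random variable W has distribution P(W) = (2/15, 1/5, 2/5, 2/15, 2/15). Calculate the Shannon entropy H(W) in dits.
0.6490 dits

Shannon entropy is H(X) = -Σ p(x) log p(x).

For P = (2/15, 1/5, 2/5, 2/15, 2/15):
H = -2/15 × log_10(2/15) -1/5 × log_10(1/5) -2/5 × log_10(2/5) -2/15 × log_10(2/15) -2/15 × log_10(2/15)
H = 0.6490 dits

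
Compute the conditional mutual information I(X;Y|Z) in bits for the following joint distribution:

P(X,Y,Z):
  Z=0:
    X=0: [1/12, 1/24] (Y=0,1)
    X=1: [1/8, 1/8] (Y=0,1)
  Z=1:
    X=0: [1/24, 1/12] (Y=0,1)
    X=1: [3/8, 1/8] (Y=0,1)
0.0604 bits

Conditional mutual information: I(X;Y|Z) = H(X|Z) + H(Y|Z) - H(X,Y|Z)

H(Z) = 0.9544
H(X,Z) = 1.7500 → H(X|Z) = 0.7956
H(Y,Z) = 1.9000 → H(Y|Z) = 0.9456
H(X,Y,Z) = 2.6352 → H(X,Y|Z) = 1.6808

I(X;Y|Z) = 0.7956 + 0.9456 - 1.6808 = 0.0604 bits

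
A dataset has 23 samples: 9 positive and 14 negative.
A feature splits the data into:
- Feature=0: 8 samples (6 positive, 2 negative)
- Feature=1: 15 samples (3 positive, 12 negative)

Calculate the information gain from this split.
0.2126 bits

Information Gain = H(Y) - H(Y|Feature)

Before split:
P(positive) = 9/23 = 0.3913
H(Y) = 0.9656 bits

After split:
Feature=0: H = 0.8113 bits (weight = 8/23)
Feature=1: H = 0.7219 bits (weight = 15/23)
H(Y|Feature) = (8/23)×0.8113 + (15/23)×0.7219 = 0.7530 bits

Information Gain = 0.9656 - 0.7530 = 0.2126 bits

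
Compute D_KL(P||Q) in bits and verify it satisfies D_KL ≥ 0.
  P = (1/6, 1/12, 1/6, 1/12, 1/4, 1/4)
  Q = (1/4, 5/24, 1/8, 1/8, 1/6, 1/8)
0.2090 bits

KL divergence satisfies the Gibbs inequality: D_KL(P||Q) ≥ 0 for all distributions P, Q.

D_KL(P||Q) = Σ p(x) log(p(x)/q(x))
Term by term:
  x=0: 1/6 × log_2[(1/6)/(1/4)] = -0.0975
  x=1: 1/12 × log_2[(1/12)/(5/24)] = -0.1102
  x=2: 1/6 × log_2[(1/6)/(1/8)] = 0.0692
  x=3: 1/12 × log_2[(1/12)/(1/8)] = -0.0487
  x=4: 1/4 × log_2[(1/4)/(1/6)] = 0.1462
  x=5: 1/4 × log_2[(1/4)/(1/8)] = 0.2500
D_KL(P||Q) = 0.2090 bits

D_KL(P||Q) = 0.2090 ≥ 0 ✓

This non-negativity is a fundamental property: relative entropy cannot be negative because it measures how different Q is from P.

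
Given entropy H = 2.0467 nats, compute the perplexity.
7.7423

Perplexity is e^H (or exp(H) for natural log).

H = 2.0467 nats
Perplexity = e^2.0467 = 7.7423

Interpretation: The model's uncertainty is equivalent to choosing uniformly among 7.7 options.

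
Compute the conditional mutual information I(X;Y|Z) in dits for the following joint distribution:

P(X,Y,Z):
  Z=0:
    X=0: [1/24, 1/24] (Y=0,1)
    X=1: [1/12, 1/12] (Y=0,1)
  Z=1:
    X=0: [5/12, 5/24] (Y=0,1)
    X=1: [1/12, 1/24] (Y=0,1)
0.0000 dits

Conditional mutual information: I(X;Y|Z) = H(X|Z) + H(Y|Z) - H(X,Y|Z)

H(Z) = 0.2442
H(X,Z) = 0.4601 → H(X|Z) = 0.2159
H(Y,Z) = 0.5268 → H(Y|Z) = 0.2826
H(X,Y,Z) = 0.7427 → H(X,Y|Z) = 0.4984

I(X;Y|Z) = 0.2159 + 0.2826 - 0.4984 = 0.0000 dits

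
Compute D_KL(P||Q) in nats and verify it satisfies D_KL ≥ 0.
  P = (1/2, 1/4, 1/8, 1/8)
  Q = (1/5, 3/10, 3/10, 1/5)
0.2444 nats

KL divergence satisfies the Gibbs inequality: D_KL(P||Q) ≥ 0 for all distributions P, Q.

D_KL(P||Q) = Σ p(x) log(p(x)/q(x))
Term by term:
  x=0: 1/2 × log_e[(1/2)/(1/5)] = 0.4581
  x=1: 1/4 × log_e[(1/4)/(3/10)] = -0.0456
  x=2: 1/8 × log_e[(1/8)/(3/10)] = -0.1094
  x=3: 1/8 × log_e[(1/8)/(1/5)] = -0.0588
D_KL(P||Q) = 0.2444 nats

D_KL(P||Q) = 0.2444 ≥ 0 ✓

This non-negativity is a fundamental property: relative entropy cannot be negative because it measures how different Q is from P.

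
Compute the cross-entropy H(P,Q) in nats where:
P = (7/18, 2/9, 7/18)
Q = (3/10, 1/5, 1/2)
1.0954 nats

Cross-entropy: H(P,Q) = -Σ p(x) log q(x)

Alternatively: H(P,Q) = H(P) + D_KL(P||Q)
H(P) = 1.0688 nats
D_KL(P||Q) = 0.0266 nats

H(P,Q) = 1.0688 + 0.0266 = 1.0954 nats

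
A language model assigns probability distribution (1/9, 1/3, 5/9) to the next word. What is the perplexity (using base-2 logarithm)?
2.5520

Perplexity is 2^H (or exp(H) for natural log).

First, H = -Σ p log p = 1.3516 bits
Perplexity = 2^1.3516 = 2.5520

Interpretation: The model's uncertainty is equivalent to choosing uniformly among 2.6 options.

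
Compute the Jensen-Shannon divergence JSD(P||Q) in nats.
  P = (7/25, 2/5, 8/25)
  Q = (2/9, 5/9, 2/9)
0.0125 nats

Jensen-Shannon divergence is:
JSD(P||Q) = 0.5 × D_KL(P||M) + 0.5 × D_KL(Q||M)
where M = 0.5 × (P + Q) is the mixture distribution.

M = 0.5 × (7/25, 2/5, 8/25) + 0.5 × (2/9, 5/9, 2/9) = (0.251111, 0.477778, 0.271111)

D_KL(P||M) = 0.0125 nats
D_KL(Q||M) = 0.0124 nats

JSD(P||Q) = 0.5 × 0.0125 + 0.5 × 0.0124 = 0.0125 nats

Unlike KL divergence, JSD is symmetric and bounded: 0 ≤ JSD ≤ log(2).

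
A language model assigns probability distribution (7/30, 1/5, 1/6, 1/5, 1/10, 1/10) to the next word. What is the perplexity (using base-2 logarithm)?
5.7115

Perplexity is 2^H (or exp(H) for natural log).

First, H = -Σ p log p = 2.5139 bits
Perplexity = 2^2.5139 = 5.7115

Interpretation: The model's uncertainty is equivalent to choosing uniformly among 5.7 options.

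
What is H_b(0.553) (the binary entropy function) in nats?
0.6875 nats

The binary entropy function is:
H(p) = -p log(p) - (1-p) log(1-p)

H(0.553) = -0.553 × log_e(0.553) - 0.447 × log_e(0.447)
H(0.553) = 0.6875 nats

Note: Binary entropy is maximized at p=0.5 (H=1 bit) and minimized at p=0 or p=1 (H=0).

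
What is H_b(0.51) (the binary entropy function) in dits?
0.3009 dits

The binary entropy function is:
H(p) = -p log(p) - (1-p) log(1-p)

H(0.51) = -0.51 × log_10(0.51) - 0.49 × log_10(0.49)
H(0.51) = 0.3009 dits

Note: Binary entropy is maximized at p=0.5 (H=1 bit) and minimized at p=0 or p=1 (H=0).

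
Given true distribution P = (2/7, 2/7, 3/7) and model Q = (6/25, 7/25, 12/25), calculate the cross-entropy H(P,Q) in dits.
0.4716 dits

Cross-entropy: H(P,Q) = -Σ p(x) log q(x)

Alternatively: H(P,Q) = H(P) + D_KL(P||Q)
H(P) = 0.4686 dits
D_KL(P||Q) = 0.0030 dits

H(P,Q) = 0.4686 + 0.0030 = 0.4716 dits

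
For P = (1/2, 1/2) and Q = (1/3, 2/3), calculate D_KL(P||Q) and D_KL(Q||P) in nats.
D_KL(P||Q) = 0.0589, D_KL(Q||P) = 0.0566

KL divergence is not symmetric: D_KL(P||Q) ≠ D_KL(Q||P) in general.

D_KL(P||Q) = 0.0589 nats
D_KL(Q||P) = 0.0566 nats

No, they are not equal!

This asymmetry is why KL divergence is not a true distance metric.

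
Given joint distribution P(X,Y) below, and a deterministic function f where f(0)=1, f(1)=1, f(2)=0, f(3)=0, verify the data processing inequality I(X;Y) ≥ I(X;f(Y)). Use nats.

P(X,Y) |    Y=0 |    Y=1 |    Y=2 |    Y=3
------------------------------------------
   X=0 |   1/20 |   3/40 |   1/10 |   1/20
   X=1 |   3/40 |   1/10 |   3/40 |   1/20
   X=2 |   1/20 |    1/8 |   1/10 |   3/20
I(X;Y) = 0.0304, I(X;f(Y)) = 0.0107, inequality holds: 0.0304 ≥ 0.0107

Data Processing Inequality: For any Markov chain X → Y → Z, we have I(X;Y) ≥ I(X;Z).

Here Z = f(Y) is a deterministic function of Y, forming X → Y → Z.

Original I(X;Y) = 0.0304 nats

After applying f:
P(X,Z) where Z=f(Y):
- P(X,Z=0) = P(X,Y=2) + P(X,Y=3)
- P(X,Z=1) = P(X,Y=0) + P(X,Y=1)

I(X;Z) = I(X;f(Y)) = 0.0107 nats

Verification: 0.0304 ≥ 0.0107 ✓

Information cannot be created by processing; the function f can only lose information about X.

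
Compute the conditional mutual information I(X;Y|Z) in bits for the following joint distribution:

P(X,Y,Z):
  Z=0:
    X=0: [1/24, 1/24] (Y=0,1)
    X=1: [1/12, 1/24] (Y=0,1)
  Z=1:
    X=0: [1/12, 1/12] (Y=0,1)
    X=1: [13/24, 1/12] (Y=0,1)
0.0712 bits

Conditional mutual information: I(X;Y|Z) = H(X|Z) + H(Y|Z) - H(X,Y|Z)

H(Z) = 0.7383
H(X,Z) = 1.5284 → H(X|Z) = 0.7901
H(Y,Z) = 1.5284 → H(Y|Z) = 0.7901
H(X,Y,Z) = 2.2472 → H(X,Y|Z) = 1.5089

I(X;Y|Z) = 0.7901 + 0.7901 - 1.5089 = 0.0712 bits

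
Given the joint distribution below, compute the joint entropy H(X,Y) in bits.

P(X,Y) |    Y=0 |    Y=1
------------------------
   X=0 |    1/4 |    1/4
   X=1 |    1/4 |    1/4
2.0000 bits

Joint entropy is H(X,Y) = -Σ_{x,y} p(x,y) log p(x,y).

Summing over all non-zero entries:
H(X,Y) = -[1/4·log_2(1/4) + 1/4·log_2(1/4) + 1/4·log_2(1/4) + 1/4·log_2(1/4)]
H(X,Y) = 2.0000 bits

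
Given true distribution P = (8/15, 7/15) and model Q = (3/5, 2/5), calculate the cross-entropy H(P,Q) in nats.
0.7000 nats

Cross-entropy: H(P,Q) = -Σ p(x) log q(x)

Alternatively: H(P,Q) = H(P) + D_KL(P||Q)
H(P) = 0.6909 nats
D_KL(P||Q) = 0.0091 nats

H(P,Q) = 0.6909 + 0.0091 = 0.7000 nats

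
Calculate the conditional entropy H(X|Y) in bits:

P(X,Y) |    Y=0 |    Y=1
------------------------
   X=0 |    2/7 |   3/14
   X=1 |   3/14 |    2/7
0.9852 bits

Using the chain rule: H(X|Y) = H(X,Y) - H(Y)

First, compute H(X,Y) = 1.9852 bits

Marginal P(Y) = (1/2, 1/2)
H(Y) = 1.0000 bits

H(X|Y) = H(X,Y) - H(Y) = 1.9852 - 1.0000 = 0.9852 bits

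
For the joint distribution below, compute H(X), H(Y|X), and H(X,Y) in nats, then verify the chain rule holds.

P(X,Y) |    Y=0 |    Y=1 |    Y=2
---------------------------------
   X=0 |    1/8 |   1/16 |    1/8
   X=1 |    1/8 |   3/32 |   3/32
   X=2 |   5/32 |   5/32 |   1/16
H(X,Y) = 2.1503, H(X) = 1.0948, H(Y|X) = 1.0555 (all in nats)

Chain rule: H(X,Y) = H(X) + H(Y|X)

Left side — joint entropy directly:
H(X,Y) = -Σ p(x,y) log p(x,y) = 2.1503 nats

Right side — compute H(Y|X) from the conditional distributions:
P(X) = (5/16, 5/16, 3/8), so H(X) = 1.0948 nats
H(Y|X) = Σ_x P(X=x) · H(Y|X=x):
  P(Y|X=0) = (2/5, 1/5, 2/5), H(Y|X=0) = 1.0549, weight P(X=0) = 5/16
  P(Y|X=1) = (2/5, 3/10, 3/10), H(Y|X=1) = 1.0889, weight P(X=1) = 5/16
  P(Y|X=2) = (5/12, 5/12, 1/6), H(Y|X=2) = 1.0282, weight P(X=2) = 3/8
H(Y|X) = 1.0555 nats

H(X) + H(Y|X) = 1.0948 + 1.0555 = 2.1503 nats

Both sides equal 2.1503 nats. ✓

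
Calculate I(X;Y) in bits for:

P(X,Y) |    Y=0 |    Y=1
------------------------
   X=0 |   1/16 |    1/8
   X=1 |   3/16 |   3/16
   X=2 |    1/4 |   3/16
0.0218 bits

Mutual information: I(X;Y) = H(X) + H(Y) - H(X,Y)

Marginals:
P(X) = (3/16, 3/8, 7/16), H(X) = 1.5052 bits
P(Y) = (1/2, 1/2), H(Y) = 1.0000 bits

Joint entropy: H(X,Y) = 2.4835 bits

I(X;Y) = 1.5052 + 1.0000 - 2.4835 = 0.0218 bits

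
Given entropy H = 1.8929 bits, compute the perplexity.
3.7138

Perplexity is 2^H (or exp(H) for natural log).

H = 1.8929 bits
Perplexity = 2^1.8929 = 3.7138

Interpretation: The model's uncertainty is equivalent to choosing uniformly among 3.7 options.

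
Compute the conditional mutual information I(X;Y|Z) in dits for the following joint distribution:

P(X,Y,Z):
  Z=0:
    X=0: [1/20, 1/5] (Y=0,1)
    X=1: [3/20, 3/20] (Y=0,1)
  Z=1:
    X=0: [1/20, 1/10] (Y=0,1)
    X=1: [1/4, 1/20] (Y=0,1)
0.0362 dits

Conditional mutual information: I(X;Y|Z) = H(X|Z) + H(Y|Z) - H(X,Y|Z)

H(Z) = 0.2989
H(X,Z) = 0.5878 → H(X|Z) = 0.2890
H(Y,Z) = 0.5798 → H(Y|Z) = 0.2810
H(X,Y,Z) = 0.8326 → H(X,Y|Z) = 0.5338

I(X;Y|Z) = 0.2890 + 0.2810 - 0.5338 = 0.0362 dits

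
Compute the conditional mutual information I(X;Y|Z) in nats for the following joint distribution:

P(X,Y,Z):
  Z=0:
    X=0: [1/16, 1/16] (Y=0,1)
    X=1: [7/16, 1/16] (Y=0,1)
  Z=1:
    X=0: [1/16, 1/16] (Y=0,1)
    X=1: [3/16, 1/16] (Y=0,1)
0.0492 nats

Conditional mutual information: I(X;Y|Z) = H(X|Z) + H(Y|Z) - H(X,Y|Z)

H(Z) = 0.6616
H(X,Z) = 1.2130 → H(X|Z) = 0.5514
H(Y,Z) = 1.2130 → H(Y|Z) = 0.5514
H(X,Y,Z) = 1.7153 → H(X,Y|Z) = 1.0537

I(X;Y|Z) = 0.5514 + 0.5514 - 1.0537 = 0.0492 nats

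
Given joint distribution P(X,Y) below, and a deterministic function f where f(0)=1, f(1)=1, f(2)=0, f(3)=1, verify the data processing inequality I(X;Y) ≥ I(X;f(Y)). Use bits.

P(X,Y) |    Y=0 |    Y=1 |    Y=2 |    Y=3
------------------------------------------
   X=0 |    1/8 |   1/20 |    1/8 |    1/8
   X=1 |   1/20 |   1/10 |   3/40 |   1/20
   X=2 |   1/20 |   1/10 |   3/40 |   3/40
I(X;Y) = 0.0597, I(X;f(Y)) = 0.0013, inequality holds: 0.0597 ≥ 0.0013

Data Processing Inequality: For any Markov chain X → Y → Z, we have I(X;Y) ≥ I(X;Z).

Here Z = f(Y) is a deterministic function of Y, forming X → Y → Z.

Original I(X;Y) = 0.0597 bits

After applying f:
P(X,Z) where Z=f(Y):
- P(X,Z=0) = P(X,Y=2)
- P(X,Z=1) = P(X,Y=0) + P(X,Y=1) + P(X,Y=3)

I(X;Z) = I(X;f(Y)) = 0.0013 bits

Verification: 0.0597 ≥ 0.0013 ✓

Information cannot be created by processing; the function f can only lose information about X.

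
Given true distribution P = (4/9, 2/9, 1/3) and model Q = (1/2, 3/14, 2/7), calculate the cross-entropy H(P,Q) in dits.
0.4638 dits

Cross-entropy: H(P,Q) = -Σ p(x) log q(x)

Alternatively: H(P,Q) = H(P) + D_KL(P||Q)
H(P) = 0.4607 dits
D_KL(P||Q) = 0.0031 dits

H(P,Q) = 0.4607 + 0.0031 = 0.4638 dits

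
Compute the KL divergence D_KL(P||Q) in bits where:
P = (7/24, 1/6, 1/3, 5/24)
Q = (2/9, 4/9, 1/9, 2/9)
0.3875 bits

KL divergence: D_KL(P||Q) = Σ p(x) log(p(x)/q(x))

Computing term by term:
  x=0: 7/24 × log_2[(7/24)/(2/9)] = 7/24 × 0.3923 = 0.1144
  x=1: 1/6 × log_2[(1/6)/(4/9)] = 1/6 × -1.4150 = -0.2358
  x=2: 1/3 × log_2[(1/3)/(1/9)] = 1/3 × 1.5850 = 0.5283
  x=3: 5/24 × log_2[(5/24)/(2/9)] = 5/24 × -0.0931 = -0.0194

D_KL(P||Q) = 0.3875 bits

Note: KL divergence is always non-negative and equals 0 iff P = Q.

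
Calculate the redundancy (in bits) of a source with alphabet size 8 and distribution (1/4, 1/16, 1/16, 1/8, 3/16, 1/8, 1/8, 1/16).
0.1722 bits

Redundancy measures how far a source is from maximum entropy:
R = H_max - H(X)

Maximum entropy for 8 symbols: H_max = log_2(8) = 3.0000 bits
Actual entropy: H(X) = 2.8278 bits
Redundancy: R = 3.0000 - 2.8278 = 0.1722 bits

This redundancy represents potential for compression: the source could be compressed by 0.1722 bits per symbol.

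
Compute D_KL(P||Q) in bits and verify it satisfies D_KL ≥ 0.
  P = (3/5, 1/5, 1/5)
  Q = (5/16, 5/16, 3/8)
0.2545 bits

KL divergence satisfies the Gibbs inequality: D_KL(P||Q) ≥ 0 for all distributions P, Q.

D_KL(P||Q) = Σ p(x) log(p(x)/q(x))
Term by term:
  x=0: 3/5 × log_2[(3/5)/(5/16)] = 0.5647
  x=1: 1/5 × log_2[(1/5)/(5/16)] = -0.1288
  x=2: 1/5 × log_2[(1/5)/(3/8)] = -0.1814
D_KL(P||Q) = 0.2545 bits

D_KL(P||Q) = 0.2545 ≥ 0 ✓

This non-negativity is a fundamental property: relative entropy cannot be negative because it measures how different Q is from P.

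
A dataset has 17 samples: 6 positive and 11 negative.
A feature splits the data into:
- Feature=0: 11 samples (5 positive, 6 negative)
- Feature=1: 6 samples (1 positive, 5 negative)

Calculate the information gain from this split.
0.0641 bits

Information Gain = H(Y) - H(Y|Feature)

Before split:
P(positive) = 6/17 = 0.3529
H(Y) = 0.9367 bits

After split:
Feature=0: H = 0.9940 bits (weight = 11/17)
Feature=1: H = 0.6500 bits (weight = 6/17)
H(Y|Feature) = (11/17)×0.9940 + (6/17)×0.6500 = 0.8726 bits

Information Gain = 0.9367 - 0.8726 = 0.0641 bits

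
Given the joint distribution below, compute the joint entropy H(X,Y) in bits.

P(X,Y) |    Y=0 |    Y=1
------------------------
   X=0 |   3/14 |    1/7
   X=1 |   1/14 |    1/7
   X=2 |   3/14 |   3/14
2.5027 bits

Joint entropy is H(X,Y) = -Σ_{x,y} p(x,y) log p(x,y).

Summing over all non-zero entries:
H(X,Y) = -[3/14·log_2(3/14) + 1/7·log_2(1/7) + 1/14·log_2(1/14) + 1/7·log_2(1/7) + 3/14·log_2(3/14) + 3/14·log_2(3/14)]
H(X,Y) = 2.5027 bits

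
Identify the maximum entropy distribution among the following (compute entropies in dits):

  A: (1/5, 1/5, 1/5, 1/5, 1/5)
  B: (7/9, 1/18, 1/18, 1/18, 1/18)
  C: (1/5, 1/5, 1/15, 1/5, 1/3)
A

For a discrete distribution over n outcomes, entropy is maximized by the uniform distribution.

Computing entropies:
H(A) = 0.6990 dits
H(B) = 0.3638 dits
H(C) = 0.6568 dits

The uniform distribution (where all probabilities equal 1/5) achieves the maximum entropy of log_10(5) = 0.6990 dits.

Distribution A has the highest entropy.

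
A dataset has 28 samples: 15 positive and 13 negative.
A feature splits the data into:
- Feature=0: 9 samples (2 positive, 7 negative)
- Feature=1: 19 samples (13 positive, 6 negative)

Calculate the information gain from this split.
0.1401 bits

Information Gain = H(Y) - H(Y|Feature)

Before split:
P(positive) = 15/28 = 0.5357
H(Y) = 0.9963 bits

After split:
Feature=0: H = 0.7642 bits (weight = 9/28)
Feature=1: H = 0.8997 bits (weight = 19/28)
H(Y|Feature) = (9/28)×0.7642 + (19/28)×0.8997 = 0.8562 bits

Information Gain = 0.9963 - 0.8562 = 0.1401 bits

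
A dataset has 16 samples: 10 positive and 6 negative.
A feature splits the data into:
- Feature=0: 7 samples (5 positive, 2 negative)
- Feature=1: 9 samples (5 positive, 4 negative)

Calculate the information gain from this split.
0.0193 bits

Information Gain = H(Y) - H(Y|Feature)

Before split:
P(positive) = 10/16 = 0.6250
H(Y) = 0.9544 bits

After split:
Feature=0: H = 0.8631 bits (weight = 7/16)
Feature=1: H = 0.9911 bits (weight = 9/16)
H(Y|Feature) = (7/16)×0.8631 + (9/16)×0.9911 = 0.9351 bits

Information Gain = 0.9544 - 0.9351 = 0.0193 bits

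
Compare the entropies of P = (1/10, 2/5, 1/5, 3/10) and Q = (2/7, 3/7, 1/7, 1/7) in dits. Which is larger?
P

Computing entropies in dits:
H(P) = 0.5558
H(Q) = 0.5546

Distribution P has higher entropy.

Intuition: The distribution closer to uniform (more spread out) has higher entropy.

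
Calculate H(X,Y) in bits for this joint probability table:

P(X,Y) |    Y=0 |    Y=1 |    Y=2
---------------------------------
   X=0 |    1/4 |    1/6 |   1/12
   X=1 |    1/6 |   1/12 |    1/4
2.4591 bits

Joint entropy is H(X,Y) = -Σ_{x,y} p(x,y) log p(x,y).

Summing over all non-zero entries:
H(X,Y) = -[1/4·log_2(1/4) + 1/6·log_2(1/6) + 1/12·log_2(1/12) + 1/6·log_2(1/6) + 1/12·log_2(1/12) + 1/4·log_2(1/4)]
H(X,Y) = 2.4591 bits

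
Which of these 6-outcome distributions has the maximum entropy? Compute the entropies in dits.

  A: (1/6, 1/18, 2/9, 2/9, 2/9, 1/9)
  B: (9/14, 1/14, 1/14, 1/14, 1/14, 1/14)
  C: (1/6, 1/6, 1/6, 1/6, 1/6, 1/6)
C

For a discrete distribution over n outcomes, entropy is maximized by the uniform distribution.

Computing entropies:
H(A) = 0.7409 dits
H(B) = 0.5327 dits
H(C) = 0.7782 dits

The uniform distribution (where all probabilities equal 1/6) achieves the maximum entropy of log_10(6) = 0.7782 dits.

Distribution C has the highest entropy.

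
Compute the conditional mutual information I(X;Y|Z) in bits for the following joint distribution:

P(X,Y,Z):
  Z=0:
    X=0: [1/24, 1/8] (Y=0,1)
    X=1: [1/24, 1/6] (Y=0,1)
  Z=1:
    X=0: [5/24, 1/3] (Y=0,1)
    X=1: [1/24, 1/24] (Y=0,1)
0.0038 bits

Conditional mutual information: I(X;Y|Z) = H(X|Z) + H(Y|Z) - H(X,Y|Z)

H(Z) = 0.9544
H(X,Z) = 1.6802 → H(X|Z) = 0.7257
H(Y,Z) = 1.8479 → H(Y|Z) = 0.8934
H(X,Y,Z) = 2.5698 → H(X,Y|Z) = 1.6153

I(X;Y|Z) = 0.7257 + 0.8934 - 1.6153 = 0.0038 bits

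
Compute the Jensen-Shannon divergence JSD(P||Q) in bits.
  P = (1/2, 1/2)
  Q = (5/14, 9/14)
0.0151 bits

Jensen-Shannon divergence is:
JSD(P||Q) = 0.5 × D_KL(P||M) + 0.5 × D_KL(Q||M)
where M = 0.5 × (P + Q) is the mixture distribution.

M = 0.5 × (1/2, 1/2) + 0.5 × (5/14, 9/14) = (3/7, 4/7)

D_KL(P||M) = 0.0149 bits
D_KL(Q||M) = 0.0153 bits

JSD(P||Q) = 0.5 × 0.0149 + 0.5 × 0.0153 = 0.0151 bits

Unlike KL divergence, JSD is symmetric and bounded: 0 ≤ JSD ≤ log(2).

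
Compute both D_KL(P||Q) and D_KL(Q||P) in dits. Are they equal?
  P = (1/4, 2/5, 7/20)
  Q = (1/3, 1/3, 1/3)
D_KL(P||Q) = 0.0079, D_KL(Q||P) = 0.0082

KL divergence is not symmetric: D_KL(P||Q) ≠ D_KL(Q||P) in general.

D_KL(P||Q) = 0.0079 dits
D_KL(Q||P) = 0.0082 dits

No, they are not equal!

This asymmetry is why KL divergence is not a true distance metric.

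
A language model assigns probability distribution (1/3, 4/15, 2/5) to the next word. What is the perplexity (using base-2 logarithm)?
2.9600

Perplexity is 2^H (or exp(H) for natural log).

First, H = -Σ p log p = 1.5656 bits
Perplexity = 2^1.5656 = 2.9600

Interpretation: The model's uncertainty is equivalent to choosing uniformly among 3.0 options.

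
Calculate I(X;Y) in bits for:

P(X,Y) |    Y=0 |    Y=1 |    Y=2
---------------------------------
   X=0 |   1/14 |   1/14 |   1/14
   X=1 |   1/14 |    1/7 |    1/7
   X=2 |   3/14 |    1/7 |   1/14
0.0689 bits

Mutual information: I(X;Y) = H(X) + H(Y) - H(X,Y)

Marginals:
P(X) = (3/14, 5/14, 3/7), H(X) = 1.5306 bits
P(Y) = (5/14, 5/14, 2/7), H(Y) = 1.5774 bits

Joint entropy: H(X,Y) = 3.0391 bits

I(X;Y) = 1.5306 + 1.5774 - 3.0391 = 0.0689 bits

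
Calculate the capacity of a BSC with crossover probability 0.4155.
0.0207 bits

For a binary symmetric channel (BSC) with error probability p:
Capacity C = 1 - H(p) bits per symbol

where H(p) = -p log₂(p) - (1-p) log₂(1-p) is the binary entropy function.

H(0.4155) = 0.9793 bits
C = 1 - 0.9793 = 0.0207 bits per symbol

This means we can reliably transmit up to 0.0207 bits of information per channel use.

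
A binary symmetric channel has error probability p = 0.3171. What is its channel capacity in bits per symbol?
0.0988 bits

For a binary symmetric channel (BSC) with error probability p:
Capacity C = 1 - H(p) bits per symbol

where H(p) = -p log₂(p) - (1-p) log₂(1-p) is the binary entropy function.

H(0.3171) = 0.9012 bits
C = 1 - 0.9012 = 0.0988 bits per symbol

This means we can reliably transmit up to 0.0988 bits of information per channel use.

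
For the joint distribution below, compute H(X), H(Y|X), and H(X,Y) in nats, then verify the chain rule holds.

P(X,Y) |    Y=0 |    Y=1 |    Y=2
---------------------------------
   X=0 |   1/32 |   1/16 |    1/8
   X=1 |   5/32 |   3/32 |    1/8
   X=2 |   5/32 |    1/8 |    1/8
H(X,Y) = 2.1233, H(X) = 1.0662, H(Y|X) = 1.0571 (all in nats)

Chain rule: H(X,Y) = H(X) + H(Y|X)

Left side — joint entropy directly:
H(X,Y) = -Σ p(x,y) log p(x,y) = 2.1233 nats

Right side — compute H(Y|X) from the conditional distributions:
P(X) = (7/32, 3/8, 13/32), so H(X) = 1.0662 nats
H(Y|X) = Σ_x P(X=x) · H(Y|X=x):
  P(Y|X=0) = (1/7, 2/7, 4/7), H(Y|X=0) = 0.9557, weight P(X=0) = 7/32
  P(Y|X=1) = (5/12, 1/4, 1/3), H(Y|X=1) = 1.0776, weight P(X=1) = 3/8
  P(Y|X=2) = (5/13, 4/13, 4/13), H(Y|X=2) = 1.0928, weight P(X=2) = 13/32
H(Y|X) = 1.0571 nats

H(X) + H(Y|X) = 1.0662 + 1.0571 = 2.1233 nats

Both sides equal 2.1233 nats. ✓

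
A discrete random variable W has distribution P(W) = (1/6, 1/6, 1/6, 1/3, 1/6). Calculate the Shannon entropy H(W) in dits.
0.6778 dits

Shannon entropy is H(X) = -Σ p(x) log p(x).

For P = (1/6, 1/6, 1/6, 1/3, 1/6):
H = -1/6 × log_10(1/6) -1/6 × log_10(1/6) -1/6 × log_10(1/6) -1/3 × log_10(1/3) -1/6 × log_10(1/6)
H = 0.6778 dits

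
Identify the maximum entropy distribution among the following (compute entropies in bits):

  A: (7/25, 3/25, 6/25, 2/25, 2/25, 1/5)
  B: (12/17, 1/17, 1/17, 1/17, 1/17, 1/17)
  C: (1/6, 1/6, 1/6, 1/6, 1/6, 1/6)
C

For a discrete distribution over n outcomes, entropy is maximized by the uniform distribution.

Computing entropies:
H(A) = 2.4228 bits
H(B) = 1.5569 bits
H(C) = 2.5850 bits

The uniform distribution (where all probabilities equal 1/6) achieves the maximum entropy of log_2(6) = 2.5850 bits.

Distribution C has the highest entropy.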